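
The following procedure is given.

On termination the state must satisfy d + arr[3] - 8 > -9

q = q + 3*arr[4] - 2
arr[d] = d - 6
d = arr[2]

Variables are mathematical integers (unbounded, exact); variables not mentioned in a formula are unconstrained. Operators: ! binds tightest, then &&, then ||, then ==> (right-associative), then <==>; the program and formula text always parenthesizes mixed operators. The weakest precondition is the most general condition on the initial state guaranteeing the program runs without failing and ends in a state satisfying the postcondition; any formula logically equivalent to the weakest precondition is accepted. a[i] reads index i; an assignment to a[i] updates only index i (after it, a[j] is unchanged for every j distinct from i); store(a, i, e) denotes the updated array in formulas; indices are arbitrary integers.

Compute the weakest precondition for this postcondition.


Working backward. After the program, the postcondition d + arr[3] - 8 > -9 must hold; in canonical form it is arr[3] + d > -1.
Before d := arr[2]: arr[2] + arr[3] > -1
Before arr[d] := d - 6: store(arr, d, d - 6)[2] + store(arr, d, d - 6)[3] > -1
Before q := q + 3*arr[4] - 2: store(arr, d, d - 6)[2] + store(arr, d, d - 6)[3] > -1
Answer: WP = store(arr, d, d - 6)[2] + store(arr, d, d - 6)[3] > -1


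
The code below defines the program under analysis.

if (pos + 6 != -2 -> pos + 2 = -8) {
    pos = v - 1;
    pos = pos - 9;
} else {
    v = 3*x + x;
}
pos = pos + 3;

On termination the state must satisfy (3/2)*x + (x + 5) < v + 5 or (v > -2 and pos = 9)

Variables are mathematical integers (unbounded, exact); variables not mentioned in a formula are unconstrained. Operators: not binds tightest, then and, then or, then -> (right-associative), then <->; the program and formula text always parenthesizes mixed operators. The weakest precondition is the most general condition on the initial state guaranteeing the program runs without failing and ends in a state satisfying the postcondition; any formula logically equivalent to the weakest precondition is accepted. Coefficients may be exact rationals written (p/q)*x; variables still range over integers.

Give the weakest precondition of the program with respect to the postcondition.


Working backward. After the program, the postcondition (3/2)*x + (x + 5) < v + 5 or (v > -2 and pos = 9) must hold; in canonical form it is (5/2)*x < v or (v > -2 and pos = 9).
Before pos := pos + 3: (5/2)*x < v or (v > -2 and pos = 6)
Then branch requires (5/2)*x < v or (v > -2 and v = 16); else branch requires (3/2)*x > 0 or (4*x > -2 and pos = 6).
Before the if: ((pos != -8 -> pos = -10) -> ((5/2)*x < v or (v > -2 and v = 16))) and ((not (pos != -8 -> pos = -10)) -> ((3/2)*x > 0 or (4*x > -2 and pos = 6)))
Answer: WP = ((pos != -8 -> pos = -10) -> ((5/2)*x < v or (v > -2 and v = 16))) and ((not (pos != -8 -> pos = -10)) -> ((3/2)*x > 0 or (4*x > -2 and pos = 6)))


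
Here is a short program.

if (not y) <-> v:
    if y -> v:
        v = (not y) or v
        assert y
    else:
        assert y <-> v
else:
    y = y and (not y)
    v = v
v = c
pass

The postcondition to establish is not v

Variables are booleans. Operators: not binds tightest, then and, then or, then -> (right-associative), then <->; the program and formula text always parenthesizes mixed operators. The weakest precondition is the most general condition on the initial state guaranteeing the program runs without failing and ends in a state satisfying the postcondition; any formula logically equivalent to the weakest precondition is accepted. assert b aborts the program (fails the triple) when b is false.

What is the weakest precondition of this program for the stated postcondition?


Working backward. After the program, not v must hold.
Before skip: not v
Before v := c: not c
Then branch requires ((y -> v) -> (y and (not c))) and ((not (y -> v)) -> ((y <-> v) and (not c))); else branch requires not c.
Before the if: (((not y) <-> v) -> (((y -> v) -> (y and (not c))) and ((not (y -> v)) -> ((y <-> v) and (not c))))) and ((not ((not y) <-> v)) -> (not c))
Answer: WP = (((not y) <-> v) -> (((y -> v) -> (y and (not c))) and ((not (y -> v)) -> ((y <-> v) and (not c))))) and ((not ((not y) <-> v)) -> (not c))


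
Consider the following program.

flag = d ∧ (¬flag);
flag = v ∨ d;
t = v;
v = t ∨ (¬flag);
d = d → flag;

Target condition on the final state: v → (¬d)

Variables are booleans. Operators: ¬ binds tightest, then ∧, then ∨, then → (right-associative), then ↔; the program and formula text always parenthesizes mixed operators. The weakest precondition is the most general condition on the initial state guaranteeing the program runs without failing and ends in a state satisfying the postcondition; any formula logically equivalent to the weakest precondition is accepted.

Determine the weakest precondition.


Working backward. After the program, v → (¬d) must hold.
Before d := d → flag: v → (¬(d → flag))
Before v := t ∨ (¬flag): (t ∨ (¬flag)) → (¬(d → flag))
Before t := v: (v ∨ (¬flag)) → (¬(d → flag))
Before flag := v ∨ d: (v ∨ (¬(v ∨ d))) → (¬(d → (v ∨ d)))
Before flag := d ∧ (¬flag): (v ∨ (¬(v ∨ d))) → (¬(d → (v ∨ d)))
Answer: WP = (v ∨ (¬(v ∨ d))) → (¬(d → (v ∨ d)))


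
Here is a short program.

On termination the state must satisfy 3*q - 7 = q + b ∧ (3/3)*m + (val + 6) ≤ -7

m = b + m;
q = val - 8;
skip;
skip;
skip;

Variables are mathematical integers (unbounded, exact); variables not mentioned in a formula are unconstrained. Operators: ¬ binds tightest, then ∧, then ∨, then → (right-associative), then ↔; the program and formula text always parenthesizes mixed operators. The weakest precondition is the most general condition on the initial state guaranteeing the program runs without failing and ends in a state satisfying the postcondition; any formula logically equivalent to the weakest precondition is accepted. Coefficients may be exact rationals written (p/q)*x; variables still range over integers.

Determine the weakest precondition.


Working backward. After the program, the postcondition 3*q - 7 = q + b ∧ (3/3)*m + (val + 6) ≤ -7 must hold; in canonical form it is 2*q = b + 7 ∧ m + val ≤ -13.
Before skip: 2*q = b + 7 ∧ m + val ≤ -13
Before skip: 2*q = b + 7 ∧ m + val ≤ -13
Before skip: 2*q = b + 7 ∧ m + val ≤ -13
Before q := val - 8: 2*val = b + 23 ∧ m + val ≤ -13
Before m := b + m: 2*val = b + 23 ∧ b + m + val ≤ -13
Answer: WP = 2*val = b + 23 ∧ b + m + val ≤ -13


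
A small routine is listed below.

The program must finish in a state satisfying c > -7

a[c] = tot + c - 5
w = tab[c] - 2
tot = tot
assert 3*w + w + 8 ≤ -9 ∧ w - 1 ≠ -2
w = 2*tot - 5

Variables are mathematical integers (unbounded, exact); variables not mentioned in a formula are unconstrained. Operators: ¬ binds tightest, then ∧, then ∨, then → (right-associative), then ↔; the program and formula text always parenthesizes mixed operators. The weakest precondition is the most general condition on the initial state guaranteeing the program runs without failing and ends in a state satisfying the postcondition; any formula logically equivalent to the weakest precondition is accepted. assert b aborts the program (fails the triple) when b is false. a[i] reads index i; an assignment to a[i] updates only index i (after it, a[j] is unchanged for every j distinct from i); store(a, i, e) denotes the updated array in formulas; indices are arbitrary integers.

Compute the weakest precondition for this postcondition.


Working backward. After the program, c > -7 must hold.
Before w := 2*tot - 5: c > -7
Before assert 3*w + w + 8 ≤ -9 ∧ w - 1 ≠ -2: 4*w ≤ -17 ∧ w ≠ -1 ∧ c > -7
Before tot := tot: 4*w ≤ -17 ∧ w ≠ -1 ∧ c > -7
Before w := tab[c] - 2: 4*tab[c] ≤ -9 ∧ tab[c] ≠ 1 ∧ c > -7
Before a[c] := tot + c - 5: 4*tab[c] ≤ -9 ∧ tab[c] ≠ 1 ∧ c > -7
Answer: WP = 4*tab[c] ≤ -9 ∧ tab[c] ≠ 1 ∧ c > -7


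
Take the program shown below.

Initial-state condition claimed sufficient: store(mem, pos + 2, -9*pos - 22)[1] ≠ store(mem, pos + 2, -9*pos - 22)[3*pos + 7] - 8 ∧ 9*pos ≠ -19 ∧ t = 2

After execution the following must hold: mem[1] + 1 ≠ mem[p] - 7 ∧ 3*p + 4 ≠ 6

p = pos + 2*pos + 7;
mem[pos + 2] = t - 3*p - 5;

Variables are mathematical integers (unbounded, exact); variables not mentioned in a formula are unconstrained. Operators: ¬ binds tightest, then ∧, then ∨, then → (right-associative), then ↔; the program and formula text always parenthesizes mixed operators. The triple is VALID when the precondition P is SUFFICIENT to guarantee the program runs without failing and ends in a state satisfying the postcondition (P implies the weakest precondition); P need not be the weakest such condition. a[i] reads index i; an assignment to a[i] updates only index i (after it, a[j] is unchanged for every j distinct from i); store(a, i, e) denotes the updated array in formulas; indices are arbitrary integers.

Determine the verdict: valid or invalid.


Working backward. After the program, the postcondition mem[1] + 1 ≠ mem[p] - 7 ∧ 3*p + 4 ≠ 6 must hold; in canonical form it is mem[1] ≠ mem[p] - 8 ∧ 3*p ≠ 2.
Before mem[pos + 2] := t - 3*p - 5: store(mem, pos + 2, -3*p + t - 5)[1] ≠ store(mem, pos + 2, -3*p + t - 5)[p] - 8 ∧ 3*p ≠ 2
Before p := pos + 2*pos + 7: store(mem, pos + 2, -9*pos + t - 26)[1] ≠ store(mem, pos + 2, -9*pos + t - 26)[3*pos + 7] - 8 ∧ 9*pos ≠ -19
The weakest precondition is store(mem, pos + 2, -9*pos + t - 26)[1] ≠ store(mem, pos + 2, -9*pos + t - 26)[3*pos + 7] - 8 ∧ 9*pos ≠ -19.
Check whether store(mem, pos + 2, -9*pos - 22)[1] ≠ store(mem, pos + 2, -9*pos - 22)[3*pos + 7] - 8 ∧ 9*pos ≠ -19 ∧ t = 2 implies it.
Countermodel: at the initial state mem = {[1] = 5, [4] = -7, elsewhere 5}, pos = -1, t = 2, the precondition holds but the weakest precondition fails.
Answer: invalid


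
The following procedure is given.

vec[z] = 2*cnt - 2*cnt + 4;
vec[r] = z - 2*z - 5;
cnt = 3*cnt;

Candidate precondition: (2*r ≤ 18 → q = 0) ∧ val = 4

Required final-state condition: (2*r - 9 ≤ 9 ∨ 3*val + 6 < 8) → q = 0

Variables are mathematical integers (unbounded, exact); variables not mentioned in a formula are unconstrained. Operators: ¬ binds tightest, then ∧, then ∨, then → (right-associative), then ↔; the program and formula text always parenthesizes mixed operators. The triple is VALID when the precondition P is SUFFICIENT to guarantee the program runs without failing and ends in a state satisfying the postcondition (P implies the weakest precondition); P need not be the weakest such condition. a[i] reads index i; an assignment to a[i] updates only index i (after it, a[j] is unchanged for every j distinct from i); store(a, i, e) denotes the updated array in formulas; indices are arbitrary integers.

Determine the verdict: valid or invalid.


Working backward. After the program, the postcondition (2*r - 9 ≤ 9 ∨ 3*val + 6 < 8) → q = 0 must hold; in canonical form it is (2*r ≤ 18 ∨ 3*val < 2) → q = 0.
Before cnt := 3*cnt: (2*r ≤ 18 ∨ 3*val < 2) → q = 0
Before vec[r] := z - 2*z - 5: (2*r ≤ 18 ∨ 3*val < 2) → q = 0
Before vec[z] := 2*cnt - 2*cnt + 4: (2*r ≤ 18 ∨ 3*val < 2) → q = 0
The weakest precondition is (2*r ≤ 18 ∨ 3*val < 2) → q = 0.
Check whether (2*r ≤ 18 → q = 0) ∧ val = 4 implies it.
Every state satisfying the precondition satisfies the weakest precondition: the implication holds.
Answer: valid


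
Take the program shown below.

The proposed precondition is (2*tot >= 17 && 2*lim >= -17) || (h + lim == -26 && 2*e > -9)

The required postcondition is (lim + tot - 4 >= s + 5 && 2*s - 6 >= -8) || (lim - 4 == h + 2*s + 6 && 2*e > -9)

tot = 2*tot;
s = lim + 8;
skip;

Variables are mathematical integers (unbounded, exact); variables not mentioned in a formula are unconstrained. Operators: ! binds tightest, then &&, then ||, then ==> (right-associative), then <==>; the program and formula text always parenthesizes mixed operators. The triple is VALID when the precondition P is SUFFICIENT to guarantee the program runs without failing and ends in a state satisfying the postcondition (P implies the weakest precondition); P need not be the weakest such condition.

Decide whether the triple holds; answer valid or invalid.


Working backward. After the program, the postcondition (lim + tot - 4 >= s + 5 && 2*s - 6 >= -8) || (lim - 4 == h + 2*s + 6 && 2*e > -9) must hold; in canonical form it is (lim + tot >= s + 9 && 2*s >= -2) || (lim == h + 2*s + 10 && 2*e > -9).
Before skip: (lim + tot >= s + 9 && 2*s >= -2) || (lim == h + 2*s + 10 && 2*e > -9)
Before s := lim + 8: (tot >= 17 && 2*lim >= -18) || (h + lim == -26 && 2*e > -9)
Before tot := 2*tot: (2*tot >= 17 && 2*lim >= -18) || (h + lim == -26 && 2*e > -9)
The weakest precondition is (2*tot >= 17 && 2*lim >= -18) || (h + lim == -26 && 2*e > -9).
Check whether (2*tot >= 17 && 2*lim >= -17) || (h + lim == -26 && 2*e > -9) implies it.
Every state satisfying the precondition satisfies the weakest precondition: the implication holds.
Answer: valid


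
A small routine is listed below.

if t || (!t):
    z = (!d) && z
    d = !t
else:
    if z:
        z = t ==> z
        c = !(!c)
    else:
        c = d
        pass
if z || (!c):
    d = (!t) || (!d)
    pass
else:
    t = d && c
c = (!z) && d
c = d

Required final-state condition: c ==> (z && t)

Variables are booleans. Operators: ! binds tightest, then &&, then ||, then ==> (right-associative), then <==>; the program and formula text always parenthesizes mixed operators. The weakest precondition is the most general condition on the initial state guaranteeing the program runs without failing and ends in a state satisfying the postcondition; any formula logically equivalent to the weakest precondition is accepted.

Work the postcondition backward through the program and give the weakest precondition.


Working backward. After the program, c ==> (z && t) must hold.
Before c := d: d ==> (z && t)
Before c := (!z) && d: d ==> (z && t)
Then branch requires ((!t) || (!d)) ==> (z && t); else branch requires d ==> (z && d && c).
Before the if: ((z || (!c)) ==> (((!t) || (!d)) ==> (z && t))) && ((!(z || (!c))) ==> (d ==> (z && d && c)))
Then branch requires ((((!d) && z) || (!c)) ==> ((!d) && z && t)) && ((!(((!d) && z) || (!c))) ==> ((!t) ==> ((!d) && z && (!t) && c))); else branch requires (z ==> ((((t ==> z) || (!c)) ==> (((!t) || (!d)) ==> ((t ==> z) && t))) && ((!((t ==> z) || (!c))) ==> (d ==> ((t ==> z) && d && c))))) && ((!z) ==> (((z || (!d)) ==> (((!t) || (!d)) ==> (z && t))) && ((!(z || (!d))) ==> (d ==> (z && d))))).
Before the if: ((((!d) && z) || (!c)) ==> ((!d) && z && t)) && ((!(((!d) && z) || (!c))) ==> ((!t) ==> ((!d) && z && (!t) && c)))
Answer: WP = ((((!d) && z) || (!c)) ==> ((!d) && z && t)) && ((!(((!d) && z) || (!c))) ==> ((!t) ==> ((!d) && z && (!t) && c)))


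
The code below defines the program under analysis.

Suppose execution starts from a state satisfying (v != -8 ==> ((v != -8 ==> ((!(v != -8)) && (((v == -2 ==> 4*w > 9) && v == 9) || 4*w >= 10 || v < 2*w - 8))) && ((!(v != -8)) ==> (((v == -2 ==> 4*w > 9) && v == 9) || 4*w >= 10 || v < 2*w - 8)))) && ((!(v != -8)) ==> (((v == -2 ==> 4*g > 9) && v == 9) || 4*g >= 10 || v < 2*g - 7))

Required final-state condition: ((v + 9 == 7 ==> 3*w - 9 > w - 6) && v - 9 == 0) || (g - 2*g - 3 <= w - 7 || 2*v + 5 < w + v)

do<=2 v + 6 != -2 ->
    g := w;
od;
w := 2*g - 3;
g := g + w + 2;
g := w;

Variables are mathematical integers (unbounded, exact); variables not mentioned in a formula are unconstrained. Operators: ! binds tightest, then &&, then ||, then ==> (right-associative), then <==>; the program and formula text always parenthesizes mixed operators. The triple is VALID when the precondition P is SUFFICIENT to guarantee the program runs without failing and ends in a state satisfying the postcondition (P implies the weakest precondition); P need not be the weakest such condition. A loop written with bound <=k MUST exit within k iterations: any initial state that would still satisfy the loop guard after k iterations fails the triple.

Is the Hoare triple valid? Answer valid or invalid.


Working backward. After the program, the postcondition ((v + 9 == 7 ==> 3*w - 9 > w - 6) && v - 9 == 0) || (g - 2*g - 3 <= w - 7 || 2*v + 5 < w + v) must hold; in canonical form it is ((v == -2 ==> 2*w > 3) && v == 9) || g + w >= 4 || v < w - 5.
Before g := w: ((v == -2 ==> 2*w > 3) && v == 9) || 2*w >= 4 || v < w - 5
Before g := g + w + 2: ((v == -2 ==> 2*w > 3) && v == 9) || 2*w >= 4 || v < w - 5
Before w := 2*g - 3: ((v == -2 ==> 4*g > 9) && v == 9) || 4*g >= 10 || v < 2*g - 8
Before the loop (bound <=2), unroll the exhaustion recursion (WP_0 = exit-now case; WP_j = one more guarded iteration, up to j = 2):
  WP_0: (!(v != -8)) && (((v == -2 ==> 4*g > 9) && v == 9) || 4*g >= 10 || v < 2*g - 8)
  WP_1: (v != -8 ==> ((!(v != -8)) && (((v == -2 ==> 4*w > 9) && v == 9) || 4*w >= 10 || v < 2*w - 8))) && ((!(v != -8)) ==> (((v == -2 ==> 4*g > 9) && v == 9) || 4*g >= 10 || v < 2*g - 8))
  WP_2: (v != -8 ==> ((v != -8 ==> ((!(v != -8)) && (((v == -2 ==> 4*w > 9) && v == 9) || 4*w >= 10 || v < 2*w - 8))) && ((!(v != -8)) ==> (((v == -2 ==> 4*w > 9) && v == 9) || 4*w >= 10 || v < 2*w - 8)))) && ((!(v != -8)) ==> (((v == -2 ==> 4*g > 9) && v == 9) || 4*g >= 10 || v < 2*g - 8))
So before the loop: (v != -8 ==> ((v != -8 ==> ((!(v != -8)) && (((v == -2 ==> 4*w > 9) && v == 9) || 4*w >= 10 || v < 2*w - 8))) && ((!(v != -8)) ==> (((v == -2 ==> 4*w > 9) && v == 9) || 4*w >= 10 || v < 2*w - 8)))) && ((!(v != -8)) ==> (((v == -2 ==> 4*g > 9) && v == 9) || 4*g >= 10 || v < 2*g - 8))
The weakest precondition is (v != -8 ==> ((v != -8 ==> ((!(v != -8)) && (((v == -2 ==> 4*w > 9) && v == 9) || 4*w >= 10 || v < 2*w - 8))) && ((!(v != -8)) ==> (((v == -2 ==> 4*w > 9) && v == 9) || 4*w >= 10 || v < 2*w - 8)))) && ((!(v != -8)) ==> (((v == -2 ==> 4*g > 9) && v == 9) || 4*g >= 10 || v < 2*g - 8)).
Check whether (v != -8 ==> ((v != -8 ==> ((!(v != -8)) && (((v == -2 ==> 4*w > 9) && v == 9) || 4*w >= 10 || v < 2*w - 8))) && ((!(v != -8)) ==> (((v == -2 ==> 4*w > 9) && v == 9) || 4*w >= 10 || v < 2*w - 8)))) && ((!(v != -8)) ==> (((v == -2 ==> 4*g > 9) && v == 9) || 4*g >= 10 || v < 2*g - 7)) implies it.
Countermodel: at the initial state g = 0, v = -8, w = 0, the precondition holds but the weakest precondition fails.
Answer: invalid


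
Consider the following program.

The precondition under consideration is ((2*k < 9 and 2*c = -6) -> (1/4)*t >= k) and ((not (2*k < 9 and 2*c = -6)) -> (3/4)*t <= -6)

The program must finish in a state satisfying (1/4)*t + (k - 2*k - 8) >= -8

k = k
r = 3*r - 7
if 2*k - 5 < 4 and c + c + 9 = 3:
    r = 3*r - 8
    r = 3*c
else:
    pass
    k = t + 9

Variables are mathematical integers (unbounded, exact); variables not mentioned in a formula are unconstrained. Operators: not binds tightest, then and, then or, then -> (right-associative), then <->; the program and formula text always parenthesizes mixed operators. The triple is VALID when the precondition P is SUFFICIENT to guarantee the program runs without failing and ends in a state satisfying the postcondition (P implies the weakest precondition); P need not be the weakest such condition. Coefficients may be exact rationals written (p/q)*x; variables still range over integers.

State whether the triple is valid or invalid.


Working backward. After the program, the postcondition (1/4)*t + (k - 2*k - 8) >= -8 must hold; in canonical form it is (1/4)*t >= k.
Then branch requires (1/4)*t >= k; else branch requires (3/4)*t <= -9.
Before the if: ((2*k < 9 and 2*c = -6) -> (1/4)*t >= k) and ((not (2*k < 9 and 2*c = -6)) -> (3/4)*t <= -9)
Before r := 3*r - 7: ((2*k < 9 and 2*c = -6) -> (1/4)*t >= k) and ((not (2*k < 9 and 2*c = -6)) -> (3/4)*t <= -9)
Before k := k: ((2*k < 9 and 2*c = -6) -> (1/4)*t >= k) and ((not (2*k < 9 and 2*c = -6)) -> (3/4)*t <= -9)
The weakest precondition is ((2*k < 9 and 2*c = -6) -> (1/4)*t >= k) and ((not (2*k < 9 and 2*c = -6)) -> (3/4)*t <= -9).
Check whether ((2*k < 9 and 2*c = -6) -> (1/4)*t >= k) and ((not (2*k < 9 and 2*c = -6)) -> (3/4)*t <= -6) implies it.
Countermodel: at the initial state c = -3, k = 5, t = -8, the precondition holds but the weakest precondition fails.
Answer: invalid


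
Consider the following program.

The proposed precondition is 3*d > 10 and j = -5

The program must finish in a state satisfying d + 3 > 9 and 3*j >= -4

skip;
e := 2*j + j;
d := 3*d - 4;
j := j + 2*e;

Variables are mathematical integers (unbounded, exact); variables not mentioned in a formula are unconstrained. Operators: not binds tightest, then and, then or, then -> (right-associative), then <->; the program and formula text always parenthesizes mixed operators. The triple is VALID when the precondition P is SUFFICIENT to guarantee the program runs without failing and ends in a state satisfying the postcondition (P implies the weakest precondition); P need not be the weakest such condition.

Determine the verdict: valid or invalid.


Working backward. After the program, the postcondition d + 3 > 9 and 3*j >= -4 must hold; in canonical form it is d > 6 and 3*j >= -4.
Before j := j + 2*e: d > 6 and 6*e + 3*j >= -4
Before d := 3*d - 4: 3*d > 10 and 6*e + 3*j >= -4
Before e := 2*j + j: 3*d > 10 and 21*j >= -4
Before skip: 3*d > 10 and 21*j >= -4
The weakest precondition is 3*d > 10 and 21*j >= -4.
Check whether 3*d > 10 and j = -5 implies it.
Countermodel: at the initial state d = 4, j = -5, the precondition holds but the weakest precondition fails.
Answer: invalid


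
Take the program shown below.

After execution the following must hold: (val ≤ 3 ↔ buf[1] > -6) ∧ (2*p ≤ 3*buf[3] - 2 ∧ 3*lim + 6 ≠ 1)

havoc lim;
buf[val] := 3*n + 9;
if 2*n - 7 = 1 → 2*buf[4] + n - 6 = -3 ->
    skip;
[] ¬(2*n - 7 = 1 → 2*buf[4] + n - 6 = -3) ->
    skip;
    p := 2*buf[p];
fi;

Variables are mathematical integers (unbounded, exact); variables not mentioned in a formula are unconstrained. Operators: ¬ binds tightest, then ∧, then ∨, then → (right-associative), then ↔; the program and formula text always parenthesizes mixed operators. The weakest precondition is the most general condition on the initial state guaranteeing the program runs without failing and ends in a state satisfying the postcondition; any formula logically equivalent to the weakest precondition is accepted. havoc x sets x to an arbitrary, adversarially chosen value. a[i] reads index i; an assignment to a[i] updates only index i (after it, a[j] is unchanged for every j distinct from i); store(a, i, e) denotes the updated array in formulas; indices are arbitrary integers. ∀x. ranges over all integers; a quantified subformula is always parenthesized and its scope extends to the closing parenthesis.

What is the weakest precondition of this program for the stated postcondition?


Working backward. After the program, the postcondition (val ≤ 3 ↔ buf[1] > -6) ∧ (2*p ≤ 3*buf[3] - 2 ∧ 3*lim + 6 ≠ 1) must hold; in canonical form it is (val ≤ 3 ↔ buf[1] > -6) ∧ 2*p ≤ 3*buf[3] - 2 ∧ 3*lim ≠ -5.
Then branch requires (val ≤ 3 ↔ buf[1] > -6) ∧ 2*p ≤ 3*buf[3] - 2 ∧ 3*lim ≠ -5; else branch requires (val ≤ 3 ↔ buf[1] > -6) ∧ 4*buf[p] ≤ 3*buf[3] - 2 ∧ 3*lim ≠ -5.
Before the if: ((2*n = 8 → 2*buf[4] + n = 3) → ((val ≤ 3 ↔ buf[1] > -6) ∧ 2*p ≤ 3*buf[3] - 2 ∧ 3*lim ≠ -5)) ∧ ((¬(2*n = 8 → 2*buf[4] + n = 3)) → ((val ≤ 3 ↔ buf[1] > -6) ∧ 4*buf[p] ≤ 3*buf[3] - 2 ∧ 3*lim ≠ -5))
Before buf[val] := 3*n + 9: ((2*n = 8 → 2*store(buf, val, 3*n + 9)[4] + n = 3) → ((val ≤ 3 ↔ store(buf, val, 3*n + 9)[1] > -6) ∧ 2*p ≤ 3*store(buf, val, 3*n + 9)[3] - 2 ∧ 3*lim ≠ -5)) ∧ ((¬(2*n = 8 → 2*store(buf, val, 3*n + 9)[4] + n = 3)) → ((val ≤ 3 ↔ store(buf, val, 3*n + 9)[1] > -6) ∧ 4*store(buf, val, 3*n + 9)[p] ≤ 3*store(buf, val, 3*n + 9)[3] - 2 ∧ 3*lim ≠ -5))
Before havoc lim: ∀lim_1. (((2*n = 8 → 2*store(buf, val, 3*n + 9)[4] + n = 3) → ((val ≤ 3 ↔ store(buf, val, 3*n + 9)[1] > -6) ∧ 2*p ≤ 3*store(buf, val, 3*n + 9)[3] - 2 ∧ 3*lim_1 ≠ -5)) ∧ ((¬(2*n = 8 → 2*store(buf, val, 3*n + 9)[4] + n = 3)) → ((val ≤ 3 ↔ store(buf, val, 3*n + 9)[1] > -6) ∧ 4*store(buf, val, 3*n + 9)[p] ≤ 3*store(buf, val, 3*n + 9)[3] - 2 ∧ 3*lim_1 ≠ -5)))
Answer: WP = ∀lim_1. (((2*n = 8 → 2*store(buf, val, 3*n + 9)[4] + n = 3) → ((val ≤ 3 ↔ store(buf, val, 3*n + 9)[1] > -6) ∧ 2*p ≤ 3*store(buf, val, 3*n + 9)[3] - 2 ∧ 3*lim_1 ≠ -5)) ∧ ((¬(2*n = 8 → 2*store(buf, val, 3*n + 9)[4] + n = 3)) → ((val ≤ 3 ↔ store(buf, val, 3*n + 9)[1] > -6) ∧ 4*store(buf, val, 3*n + 9)[p] ≤ 3*store(buf, val, 3*n + 9)[3] - 2 ∧ 3*lim_1 ≠ -5)))


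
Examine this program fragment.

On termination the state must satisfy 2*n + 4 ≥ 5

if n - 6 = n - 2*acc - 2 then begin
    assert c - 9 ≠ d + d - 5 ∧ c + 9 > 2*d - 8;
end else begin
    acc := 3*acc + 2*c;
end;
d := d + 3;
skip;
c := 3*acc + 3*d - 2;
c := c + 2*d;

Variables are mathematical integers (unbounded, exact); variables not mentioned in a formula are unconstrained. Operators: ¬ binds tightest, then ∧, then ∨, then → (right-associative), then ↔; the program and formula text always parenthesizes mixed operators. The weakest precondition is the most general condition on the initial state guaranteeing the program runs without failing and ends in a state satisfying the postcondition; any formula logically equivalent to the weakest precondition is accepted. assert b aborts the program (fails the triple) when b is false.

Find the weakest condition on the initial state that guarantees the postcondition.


Working backward. After the program, the postcondition 2*n + 4 ≥ 5 must hold; in canonical form it is 2*n ≥ 1.
Before c := c + 2*d: 2*n ≥ 1
Before c := 3*acc + 3*d - 2: 2*n ≥ 1
Before skip: 2*n ≥ 1
Before d := d + 3: 2*n ≥ 1
Then branch requires c ≠ 2*d + 4 ∧ c > 2*d - 17 ∧ 2*n ≥ 1; else branch requires 2*n ≥ 1.
Before the if: (2*acc = 4 → (c ≠ 2*d + 4 ∧ c > 2*d - 17 ∧ 2*n ≥ 1)) ∧ ((¬(2*acc = 4)) → 2*n ≥ 1)
Answer: WP = (2*acc = 4 → (c ≠ 2*d + 4 ∧ c > 2*d - 17 ∧ 2*n ≥ 1)) ∧ ((¬(2*acc = 4)) → 2*n ≥ 1)


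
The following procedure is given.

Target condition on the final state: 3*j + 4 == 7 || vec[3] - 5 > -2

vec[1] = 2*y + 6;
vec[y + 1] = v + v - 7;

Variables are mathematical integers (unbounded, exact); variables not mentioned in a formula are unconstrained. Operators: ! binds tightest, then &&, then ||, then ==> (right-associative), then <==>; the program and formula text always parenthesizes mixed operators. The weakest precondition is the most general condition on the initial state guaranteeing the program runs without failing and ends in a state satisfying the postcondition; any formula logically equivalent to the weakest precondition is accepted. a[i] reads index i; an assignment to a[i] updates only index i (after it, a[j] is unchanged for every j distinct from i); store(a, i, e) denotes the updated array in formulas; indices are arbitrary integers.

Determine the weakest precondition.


Working backward. After the program, the postcondition 3*j + 4 == 7 || vec[3] - 5 > -2 must hold; in canonical form it is 3*j == 3 || vec[3] > 3.
Before vec[y + 1] := v + v - 7: 3*j == 3 || store(vec, y + 1, 2*v - 7)[3] > 3
Before vec[1] := 2*y + 6: 3*j == 3 || store(store(vec, 1, 2*y + 6), y + 1, 2*v - 7)[3] > 3
Answer: WP = 3*j == 3 || store(store(vec, 1, 2*y + 6), y + 1, 2*v - 7)[3] > 3


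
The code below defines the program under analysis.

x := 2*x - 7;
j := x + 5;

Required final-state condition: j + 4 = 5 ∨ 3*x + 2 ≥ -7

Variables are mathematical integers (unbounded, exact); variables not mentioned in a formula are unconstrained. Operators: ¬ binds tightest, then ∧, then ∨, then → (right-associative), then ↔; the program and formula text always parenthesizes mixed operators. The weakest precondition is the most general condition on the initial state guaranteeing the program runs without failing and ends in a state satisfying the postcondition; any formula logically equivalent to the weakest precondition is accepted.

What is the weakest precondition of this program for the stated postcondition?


Working backward. After the program, the postcondition j + 4 = 5 ∨ 3*x + 2 ≥ -7 must hold; in canonical form it is j = 1 ∨ 3*x ≥ -9.
Before j := x + 5: x = -4 ∨ 3*x ≥ -9
Before x := 2*x - 7: 2*x = 3 ∨ 6*x ≥ 12
Answer: WP = 2*x = 3 ∨ 6*x ≥ 12


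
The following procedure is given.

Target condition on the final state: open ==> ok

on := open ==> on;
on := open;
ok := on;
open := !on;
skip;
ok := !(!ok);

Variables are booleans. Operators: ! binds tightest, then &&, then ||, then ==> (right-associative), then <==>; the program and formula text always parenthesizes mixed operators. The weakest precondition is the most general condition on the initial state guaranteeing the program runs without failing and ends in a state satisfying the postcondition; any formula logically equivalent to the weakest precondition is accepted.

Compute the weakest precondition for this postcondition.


Working backward. After the program, open ==> ok must hold.
Before ok := !(!ok): open ==> ok
Before skip: open ==> ok
Before open := !on: (!on) ==> ok
Before ok := on: (!on) ==> on
Before on := open: (!open) ==> open
Before on := open ==> on: (!open) ==> open
Answer: WP = (!open) ==> open


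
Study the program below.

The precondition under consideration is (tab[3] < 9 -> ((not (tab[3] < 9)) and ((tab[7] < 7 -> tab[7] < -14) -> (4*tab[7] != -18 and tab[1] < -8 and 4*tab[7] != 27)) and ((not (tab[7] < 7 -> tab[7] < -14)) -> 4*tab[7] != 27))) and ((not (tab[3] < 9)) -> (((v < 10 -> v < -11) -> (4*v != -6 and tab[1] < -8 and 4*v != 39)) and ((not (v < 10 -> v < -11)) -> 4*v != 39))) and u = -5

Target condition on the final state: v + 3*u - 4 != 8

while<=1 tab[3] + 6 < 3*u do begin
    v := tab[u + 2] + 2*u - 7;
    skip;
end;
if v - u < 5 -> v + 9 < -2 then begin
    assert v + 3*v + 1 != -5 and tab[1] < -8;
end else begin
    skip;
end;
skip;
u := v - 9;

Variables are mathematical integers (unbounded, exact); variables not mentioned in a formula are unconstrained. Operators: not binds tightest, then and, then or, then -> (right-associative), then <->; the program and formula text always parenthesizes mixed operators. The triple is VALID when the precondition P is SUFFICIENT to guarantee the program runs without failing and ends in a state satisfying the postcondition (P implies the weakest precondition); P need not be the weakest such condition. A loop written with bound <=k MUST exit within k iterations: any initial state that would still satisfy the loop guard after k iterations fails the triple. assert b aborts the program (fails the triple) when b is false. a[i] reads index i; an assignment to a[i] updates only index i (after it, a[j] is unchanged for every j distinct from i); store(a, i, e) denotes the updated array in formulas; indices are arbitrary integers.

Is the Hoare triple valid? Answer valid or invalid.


Working backward. After the program, the postcondition v + 3*u - 4 != 8 must hold; in canonical form it is 3*u + v != 12.
Before u := v - 9: 4*v != 39
Before skip: 4*v != 39
Then branch requires 4*v != -6 and tab[1] < -8 and 4*v != 39; else branch requires 4*v != 39.
Before the if: ((v < u + 5 -> v < -11) -> (4*v != -6 and tab[1] < -8 and 4*v != 39)) and ((not (v < u + 5 -> v < -11)) -> 4*v != 39)
Before the loop (bound <=1), unroll the exhaustion recursion (WP_0 = exit-now case; WP_j = one more guarded iteration, up to j = 1):
  WP_0: (not (tab[3] < 3*u - 6)) and ((v < u + 5 -> v < -11) -> (4*v != -6 and tab[1] < -8 and 4*v != 39)) and ((not (v < u + 5 -> v < -11)) -> 4*v != 39)
  WP_1: (tab[3] < 3*u - 6 -> ((not (tab[3] < 3*u - 6)) and ((tab[u + 2] + u < 12 -> tab[u + 2] + 2*u < -4) -> (4*tab[u + 2] + 8*u != 22 and tab[1] < -8 and 4*tab[u + 2] + 8*u != 67)) and ((not (tab[u + 2] + u < 12 -> tab[u + 2] + 2*u < -4)) -> 4*tab[u + 2] + 8*u != 67))) and ((not (tab[3] < 3*u - 6)) -> (((v < u + 5 -> v < -11) -> (4*v != -6 and tab[1] < -8 and 4*v != 39)) and ((not (v < u + 5 -> v < -11)) -> 4*v != 39)))
So before the loop: (tab[3] < 3*u - 6 -> ((not (tab[3] < 3*u - 6)) and ((tab[u + 2] + u < 12 -> tab[u + 2] + 2*u < -4) -> (4*tab[u + 2] + 8*u != 22 and tab[1] < -8 and 4*tab[u + 2] + 8*u != 67)) and ((not (tab[u + 2] + u < 12 -> tab[u + 2] + 2*u < -4)) -> 4*tab[u + 2] + 8*u != 67))) and ((not (tab[3] < 3*u - 6)) -> (((v < u + 5 -> v < -11) -> (4*v != -6 and tab[1] < -8 and 4*v != 39)) and ((not (v < u + 5 -> v < -11)) -> 4*v != 39)))
The weakest precondition is (tab[3] < 3*u - 6 -> ((not (tab[3] < 3*u - 6)) and ((tab[u + 2] + u < 12 -> tab[u + 2] + 2*u < -4) -> (4*tab[u + 2] + 8*u != 22 and tab[1] < -8 and 4*tab[u + 2] + 8*u != 67)) and ((not (tab[u + 2] + u < 12 -> tab[u + 2] + 2*u < -4)) -> 4*tab[u + 2] + 8*u != 67))) and ((not (tab[3] < 3*u - 6)) -> (((v < u + 5 -> v < -11) -> (4*v != -6 and tab[1] < -8 and 4*v != 39)) and ((not (v < u + 5 -> v < -11)) -> 4*v != 39))).
Check whether (tab[3] < 9 -> ((not (tab[3] < 9)) and ((tab[7] < 7 -> tab[7] < -14) -> (4*tab[7] != -18 and tab[1] < -8 and 4*tab[7] != 27)) and ((not (tab[7] < 7 -> tab[7] < -14)) -> 4*tab[7] != 27))) and ((not (tab[3] < 9)) -> (((v < 10 -> v < -11) -> (4*v != -6 and tab[1] < -8 and 4*v != 39)) and ((not (v < 10 -> v < -11)) -> 4*v != 39))) and u = -5 implies it.
Countermodel: at the initial state tab = {[-3] = 0, [1] = 0, [3] = 9, [7] = 0, elsewhere 0}, u = -5, v = 0, the precondition holds but the weakest precondition fails.
Answer: invalid


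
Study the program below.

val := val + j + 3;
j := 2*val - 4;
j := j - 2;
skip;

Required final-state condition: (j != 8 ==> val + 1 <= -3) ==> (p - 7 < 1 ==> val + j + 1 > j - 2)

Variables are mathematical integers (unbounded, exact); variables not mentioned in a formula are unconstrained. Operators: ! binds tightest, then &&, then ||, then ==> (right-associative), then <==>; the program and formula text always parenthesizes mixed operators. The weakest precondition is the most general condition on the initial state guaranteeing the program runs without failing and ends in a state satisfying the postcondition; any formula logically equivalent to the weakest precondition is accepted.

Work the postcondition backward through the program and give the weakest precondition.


Working backward. After the program, the postcondition (j != 8 ==> val + 1 <= -3) ==> (p - 7 < 1 ==> val + j + 1 > j - 2) must hold; in canonical form it is (j != 8 ==> val <= -4) ==> (p < 8 ==> val > -3).
Before skip: (j != 8 ==> val <= -4) ==> (p < 8 ==> val > -3)
Before j := j - 2: (j != 10 ==> val <= -4) ==> (p < 8 ==> val > -3)
Before j := 2*val - 4: (2*val != 14 ==> val <= -4) ==> (p < 8 ==> val > -3)
Before val := val + j + 3: (2*j + 2*val != 8 ==> j + val <= -7) ==> (p < 8 ==> j + val > -6)
Answer: WP = (2*j + 2*val != 8 ==> j + val <= -7) ==> (p < 8 ==> j + val > -6)


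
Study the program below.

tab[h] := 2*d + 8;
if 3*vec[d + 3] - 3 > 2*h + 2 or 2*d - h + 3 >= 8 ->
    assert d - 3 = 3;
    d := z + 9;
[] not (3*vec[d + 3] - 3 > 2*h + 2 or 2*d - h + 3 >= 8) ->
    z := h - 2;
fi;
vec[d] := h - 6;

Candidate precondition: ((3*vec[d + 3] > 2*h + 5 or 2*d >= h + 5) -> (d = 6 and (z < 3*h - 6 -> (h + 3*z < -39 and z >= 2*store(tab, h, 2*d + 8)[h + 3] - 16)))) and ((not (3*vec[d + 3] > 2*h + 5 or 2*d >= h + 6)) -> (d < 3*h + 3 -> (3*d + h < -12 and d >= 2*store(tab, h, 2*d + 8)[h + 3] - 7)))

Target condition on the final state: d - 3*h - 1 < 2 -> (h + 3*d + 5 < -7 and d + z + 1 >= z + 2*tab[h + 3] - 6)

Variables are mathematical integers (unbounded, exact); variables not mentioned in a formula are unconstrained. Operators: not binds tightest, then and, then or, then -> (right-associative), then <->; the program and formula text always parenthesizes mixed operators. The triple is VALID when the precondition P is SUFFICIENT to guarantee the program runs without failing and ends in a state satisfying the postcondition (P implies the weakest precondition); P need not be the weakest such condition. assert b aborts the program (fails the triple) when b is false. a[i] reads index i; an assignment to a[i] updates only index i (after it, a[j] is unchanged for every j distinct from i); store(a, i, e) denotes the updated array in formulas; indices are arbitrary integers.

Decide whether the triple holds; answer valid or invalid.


Working backward. After the program, the postcondition d - 3*h - 1 < 2 -> (h + 3*d + 5 < -7 and d + z + 1 >= z + 2*tab[h + 3] - 6) must hold; in canonical form it is d < 3*h + 3 -> (3*d + h < -12 and d >= 2*tab[h + 3] - 7).
Before vec[d] := h - 6: d < 3*h + 3 -> (3*d + h < -12 and d >= 2*tab[h + 3] - 7)
Then branch requires d = 6 and (z < 3*h - 6 -> (h + 3*z < -39 and z >= 2*tab[h + 3] - 16)); else branch requires d < 3*h + 3 -> (3*d + h < -12 and d >= 2*tab[h + 3] - 7).
Before the if: ((3*vec[d + 3] > 2*h + 5 or 2*d >= h + 5) -> (d = 6 and (z < 3*h - 6 -> (h + 3*z < -39 and z >= 2*tab[h + 3] - 16)))) and ((not (3*vec[d + 3] > 2*h + 5 or 2*d >= h + 5)) -> (d < 3*h + 3 -> (3*d + h < -12 and d >= 2*tab[h + 3] - 7)))
Before tab[h] := 2*d + 8: ((3*vec[d + 3] > 2*h + 5 or 2*d >= h + 5) -> (d = 6 and (z < 3*h - 6 -> (h + 3*z < -39 and z >= 2*store(tab, h, 2*d + 8)[h + 3] - 16)))) and ((not (3*vec[d + 3] > 2*h + 5 or 2*d >= h + 5)) -> (d < 3*h + 3 -> (3*d + h < -12 and d >= 2*store(tab, h, 2*d + 8)[h + 3] - 7)))
The weakest precondition is ((3*vec[d + 3] > 2*h + 5 or 2*d >= h + 5) -> (d = 6 and (z < 3*h - 6 -> (h + 3*z < -39 and z >= 2*store(tab, h, 2*d + 8)[h + 3] - 16)))) and ((not (3*vec[d + 3] > 2*h + 5 or 2*d >= h + 5)) -> (d < 3*h + 3 -> (3*d + h < -12 and d >= 2*store(tab, h, 2*d + 8)[h + 3] - 7))).
Check whether ((3*vec[d + 3] > 2*h + 5 or 2*d >= h + 5) -> (d = 6 and (z < 3*h - 6 -> (h + 3*z < -39 and z >= 2*store(tab, h, 2*d + 8)[h + 3] - 16)))) and ((not (3*vec[d + 3] > 2*h + 5 or 2*d >= h + 6)) -> (d < 3*h + 3 -> (3*d + h < -12 and d >= 2*store(tab, h, 2*d + 8)[h + 3] - 7))) implies it.
Every state satisfying the precondition satisfies the weakest precondition: the implication holds.
Answer: valid


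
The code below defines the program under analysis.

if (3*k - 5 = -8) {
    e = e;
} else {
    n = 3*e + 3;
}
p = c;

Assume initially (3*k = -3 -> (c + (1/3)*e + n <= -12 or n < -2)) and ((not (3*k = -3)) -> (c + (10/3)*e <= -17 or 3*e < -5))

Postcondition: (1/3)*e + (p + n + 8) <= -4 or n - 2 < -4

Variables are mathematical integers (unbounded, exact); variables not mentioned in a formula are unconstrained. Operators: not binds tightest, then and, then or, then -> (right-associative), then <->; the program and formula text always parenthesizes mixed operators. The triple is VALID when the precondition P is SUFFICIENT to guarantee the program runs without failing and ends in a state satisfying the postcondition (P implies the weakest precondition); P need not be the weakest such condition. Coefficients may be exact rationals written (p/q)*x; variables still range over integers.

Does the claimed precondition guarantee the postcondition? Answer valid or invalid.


Working backward. After the program, the postcondition (1/3)*e + (p + n + 8) <= -4 or n - 2 < -4 must hold; in canonical form it is (1/3)*e + n + p <= -12 or n < -2.
Before p := c: c + (1/3)*e + n <= -12 or n < -2
Then branch requires c + (1/3)*e + n <= -12 or n < -2; else branch requires c + (10/3)*e <= -15 or 3*e < -5.
Before the if: (3*k = -3 -> (c + (1/3)*e + n <= -12 or n < -2)) and ((not (3*k = -3)) -> (c + (10/3)*e <= -15 or 3*e < -5))
The weakest precondition is (3*k = -3 -> (c + (1/3)*e + n <= -12 or n < -2)) and ((not (3*k = -3)) -> (c + (10/3)*e <= -15 or 3*e < -5)).
Check whether (3*k = -3 -> (c + (1/3)*e + n <= -12 or n < -2)) and ((not (3*k = -3)) -> (c + (10/3)*e <= -17 or 3*e < -5)) implies it.
Every state satisfying the precondition satisfies the weakest precondition: the implication holds.
Answer: valid


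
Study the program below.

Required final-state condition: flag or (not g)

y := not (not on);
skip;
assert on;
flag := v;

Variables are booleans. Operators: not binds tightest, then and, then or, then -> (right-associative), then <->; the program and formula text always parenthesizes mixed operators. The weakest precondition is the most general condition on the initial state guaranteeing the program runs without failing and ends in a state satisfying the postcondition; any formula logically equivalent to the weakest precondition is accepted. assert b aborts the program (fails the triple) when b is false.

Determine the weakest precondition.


Working backward. After the program, flag or (not g) must hold.
Before flag := v: v or (not g)
Before assert on: on and (v or (not g))
Before skip: on and (v or (not g))
Before y := not (not on): on and (v or (not g))
Answer: WP = on and (v or (not g))
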